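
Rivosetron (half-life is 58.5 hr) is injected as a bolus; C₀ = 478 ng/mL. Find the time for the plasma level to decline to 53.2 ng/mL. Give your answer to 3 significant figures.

k = ln 2 / 58.5 = 0.01185 hr⁻¹
C(t) = C₀ e^(−kt)  ⇒  t = ln(C₀/C) / k
t = ln(478/53.2) / 0.01185 = 2.196 / 0.01185 ≈ 185 hours

185 hours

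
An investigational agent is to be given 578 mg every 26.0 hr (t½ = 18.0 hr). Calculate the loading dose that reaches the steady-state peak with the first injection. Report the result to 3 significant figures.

k = ln 2 / 18.0 = 0.03851 hr⁻¹
Accumulation ratio R = 1 / (1 − e^(−kτ)) = 1 / (1 − e^(−0.03851×26.0)) = 1 / (1 − 0.3674) = 1.581
Loading dose = maintenance dose × R = 578 × 1.581 ≈ 914 mg

914 mg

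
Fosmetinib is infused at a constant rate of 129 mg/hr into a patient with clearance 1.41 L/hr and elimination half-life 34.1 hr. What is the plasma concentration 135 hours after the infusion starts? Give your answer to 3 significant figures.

Css = rate / CL = 129 / 1.41 = 91.49 mg/L
k = ln 2 / 34.1 = 0.02033 hr⁻¹
C(t) = Css (1 − e^(−kt)) = 91.49 × (1 − e^(−2.744)) = 91.49 × 0.9357 ≈ 85.6 mg/L

85.6 mg/L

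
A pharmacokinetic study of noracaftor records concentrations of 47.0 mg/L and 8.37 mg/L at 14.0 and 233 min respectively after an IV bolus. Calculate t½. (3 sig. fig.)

88.0 minutes

k = ln(C₁/C₂) / (t₂ − t₁) = ln(47.0/8.37) / (233 − 14.0)
  = 1.725 / 219.0 = 0.007879 min⁻¹
t½ = ln 2 / k = ln 2 / 0.007879 ≈ 88.0 minutes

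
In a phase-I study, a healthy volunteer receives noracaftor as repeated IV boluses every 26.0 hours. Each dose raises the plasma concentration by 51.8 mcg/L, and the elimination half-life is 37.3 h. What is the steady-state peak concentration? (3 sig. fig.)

135 mcg/L

k = ln 2 / 37.3 = 0.01858 h⁻¹
Fraction remaining after one interval: e^(−kτ) = e^(−0.01858 × 26.0) = 0.6168
R = 1 / (1 − 0.6168) = 2.610
Css,max = 51.8 × 2.610 ≈ 135 mcg/L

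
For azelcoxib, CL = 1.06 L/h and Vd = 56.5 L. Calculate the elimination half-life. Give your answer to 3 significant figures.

k = CL / V = 1.06 / 56.5 = 0.01876 h⁻¹
t½ = ln 2 / k = ln 2 / 0.01876 ≈ 36.9 hours

36.9 hours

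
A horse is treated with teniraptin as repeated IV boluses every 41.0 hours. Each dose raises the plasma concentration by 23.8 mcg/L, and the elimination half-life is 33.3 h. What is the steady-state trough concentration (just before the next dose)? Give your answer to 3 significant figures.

17.7 mcg/L

k = ln 2 / 33.3 = 0.02082 h⁻¹
Fraction remaining after one interval: e^(−kτ) = e^(−0.02082 × 41.0) = 0.4260
R = 1 / (1 − 0.4260) = 1.742
Css,max = 23.8 × 1.742 = 41.46 mcg/L
Css,min = Css,max × e^(−kτ) = 41.46 × 0.4260 ≈ 17.7 mcg/L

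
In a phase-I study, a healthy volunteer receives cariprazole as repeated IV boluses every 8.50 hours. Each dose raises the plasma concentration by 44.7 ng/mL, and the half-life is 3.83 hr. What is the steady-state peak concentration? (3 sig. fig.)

k = ln 2 / 3.83 = 0.1810 hr⁻¹
Fraction remaining after one interval: e^(−kτ) = e^(−0.1810 × 8.50) = 0.2147
R = 1 / (1 − 0.2147) = 1.273
Css,max = 44.7 × 1.273 ≈ 56.9 ng/mL

56.9 ng/mL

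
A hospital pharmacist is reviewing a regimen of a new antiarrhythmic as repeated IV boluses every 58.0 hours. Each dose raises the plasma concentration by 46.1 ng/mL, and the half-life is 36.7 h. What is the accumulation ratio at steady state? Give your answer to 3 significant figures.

1.50

k = ln 2 / 36.7 = 0.01889 h⁻¹
Fraction remaining after one interval: e^(−kτ) = e^(−0.01889 × 58.0) = 0.3344
R = 1 / (1 − 0.3344) = 1 / 0.6656 ≈ 1.50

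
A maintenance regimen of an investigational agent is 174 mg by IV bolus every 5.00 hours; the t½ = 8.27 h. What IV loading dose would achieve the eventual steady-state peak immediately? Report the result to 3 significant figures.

k = ln 2 / 8.27 = 0.08381 h⁻¹
Accumulation ratio R = 1 / (1 − e^(−kτ)) = 1 / (1 − e^(−0.08381×5.00)) = 1 / (1 − 0.6577) = 2.921
Loading dose = maintenance dose × R = 174 × 2.921 ≈ 508 mg

508 mg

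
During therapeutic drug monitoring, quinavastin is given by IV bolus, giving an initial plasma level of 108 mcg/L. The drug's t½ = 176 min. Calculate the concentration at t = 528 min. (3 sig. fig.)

k = ln 2 / 176 = 0.003938 min⁻¹
528 min is 3.000 half-lives, so C = 108 × (1/2)^3.000 = 108 × 0.1250 ≈ 13.5 mcg/L

13.5 mcg/L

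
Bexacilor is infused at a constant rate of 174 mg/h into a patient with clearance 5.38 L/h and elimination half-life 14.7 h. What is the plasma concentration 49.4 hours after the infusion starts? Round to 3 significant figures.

Css = rate / CL = 174 / 5.38 = 32.34 mg/L
k = ln 2 / 14.7 = 0.04715 h⁻¹
C(t) = Css (1 − e^(−kt)) = 32.34 × (1 − e^(−2.329)) = 32.34 × 0.9026 ≈ 29.2 mg/L

29.2 mg/L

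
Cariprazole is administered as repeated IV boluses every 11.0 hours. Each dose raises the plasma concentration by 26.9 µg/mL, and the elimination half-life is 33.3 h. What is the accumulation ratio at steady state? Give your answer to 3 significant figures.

k = ln 2 / 33.3 = 0.02082 h⁻¹
Fraction remaining after one interval: e^(−kτ) = e^(−0.02082 × 11.0) = 0.7954
R = 1 / (1 − 0.7954) = 1 / 0.2046 ≈ 4.89

4.89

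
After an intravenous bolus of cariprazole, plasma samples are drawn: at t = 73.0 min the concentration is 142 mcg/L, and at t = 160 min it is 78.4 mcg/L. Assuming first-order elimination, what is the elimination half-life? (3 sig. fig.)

102 minutes

k = ln(C₁/C₂) / (t₂ − t₁) = ln(142/78.4) / (160 − 73.0)
  = 0.5940 / 87.00 = 0.006828 min⁻¹
t½ = ln 2 / k = ln 2 / 0.006828 ≈ 102 minutes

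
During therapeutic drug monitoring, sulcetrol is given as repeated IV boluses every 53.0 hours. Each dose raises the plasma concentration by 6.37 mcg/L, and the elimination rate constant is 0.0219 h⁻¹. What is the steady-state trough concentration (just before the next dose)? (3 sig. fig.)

Fraction remaining after one interval: e^(−kτ) = e^(−0.02190 × 53.0) = 0.3133
R = 1 / (1 − 0.3133) = 1.456
Css,max = 6.37 × 1.456 = 9.276 mcg/L
Css,min = Css,max × e^(−kτ) = 9.276 × 0.3133 ≈ 2.91 mcg/L

2.91 mcg/L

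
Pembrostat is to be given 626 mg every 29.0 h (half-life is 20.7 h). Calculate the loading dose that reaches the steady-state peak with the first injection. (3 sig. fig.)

k = ln 2 / 20.7 = 0.03349 h⁻¹
Accumulation ratio R = 1 / (1 − e^(−kτ)) = 1 / (1 − e^(−0.03349×29.0)) = 1 / (1 − 0.3787) = 1.609
Loading dose = maintenance dose × R = 626 × 1.609 ≈ 1010 mg

1010 mg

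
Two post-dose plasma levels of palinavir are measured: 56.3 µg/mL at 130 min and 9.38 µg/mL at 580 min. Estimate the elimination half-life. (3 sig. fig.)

k = ln(C₁/C₂) / (t₂ − t₁) = ln(56.3/9.38) / (580 − 130)
  = 1.792 / 450.0 = 0.003982 min⁻¹
t½ = ln 2 / k = ln 2 / 0.003982 ≈ 174 minutes

174 minutes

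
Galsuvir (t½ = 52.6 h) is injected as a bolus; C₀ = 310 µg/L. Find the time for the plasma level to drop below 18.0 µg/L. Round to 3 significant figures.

k = ln 2 / 52.6 = 0.01318 h⁻¹
C(t) = C₀ e^(−kt)  ⇒  t = ln(C₀/C) / k
t = ln(310/18.0) / 0.01318 = 2.846 / 0.01318 ≈ 216 hours

216 hours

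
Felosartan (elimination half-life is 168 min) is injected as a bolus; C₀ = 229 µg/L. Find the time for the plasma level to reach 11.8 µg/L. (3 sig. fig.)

719 minutes

k = ln 2 / 168 = 0.004126 min⁻¹
C(t) = C₀ e^(−kt)  ⇒  t = ln(C₀/C) / k
t = ln(229/11.8) / 0.004126 = 2.966 / 0.004126 ≈ 719 minutes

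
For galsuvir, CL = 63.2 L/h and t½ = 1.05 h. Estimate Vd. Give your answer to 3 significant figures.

95.7 L

k = ln 2 / t½ = ln 2 / 1.05 = 0.6601 h⁻¹
V = CL / k = 63.2 / 0.6601 ≈ 95.7 L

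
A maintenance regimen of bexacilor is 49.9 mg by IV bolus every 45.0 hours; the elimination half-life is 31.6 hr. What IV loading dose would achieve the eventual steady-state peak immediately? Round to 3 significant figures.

79.5 mg

k = ln 2 / 31.6 = 0.02194 hr⁻¹
Accumulation ratio R = 1 / (1 − e^(−kτ)) = 1 / (1 − e^(−0.02194×45.0)) = 1 / (1 − 0.3727) = 1.594
Loading dose = maintenance dose × R = 49.9 × 1.594 ≈ 79.5 mg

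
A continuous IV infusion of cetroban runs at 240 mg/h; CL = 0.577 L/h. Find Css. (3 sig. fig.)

Css = infusion rate / CL = 240 / 0.577 ≈ 416 mg/L

416 mg/L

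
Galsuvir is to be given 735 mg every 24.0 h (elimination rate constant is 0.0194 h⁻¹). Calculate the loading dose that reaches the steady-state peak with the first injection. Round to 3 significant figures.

1970 mg

Accumulation ratio R = 1 / (1 − e^(−kτ)) = 1 / (1 − e^(−0.01940×24.0)) = 1 / (1 − 0.6278) = 2.686
Loading dose = maintenance dose × R = 735 × 2.686 ≈ 1970 mg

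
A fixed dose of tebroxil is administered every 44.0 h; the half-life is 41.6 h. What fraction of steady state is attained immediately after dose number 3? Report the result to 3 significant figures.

0.889

k = ln 2 / 41.6 = 0.01666 h⁻¹
f_n = 1 − e^(−nkτ) = 1 − e^(−3 × 0.01666 × 44.0) = 1 − e^(−2.199) = 1 − 0.1109 ≈ 0.889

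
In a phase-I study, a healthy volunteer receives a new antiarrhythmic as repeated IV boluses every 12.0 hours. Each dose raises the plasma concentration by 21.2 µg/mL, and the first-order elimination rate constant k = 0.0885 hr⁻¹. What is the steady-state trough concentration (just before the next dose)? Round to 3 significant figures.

Fraction remaining after one interval: e^(−kτ) = e^(−0.08850 × 12.0) = 0.3458
R = 1 / (1 − 0.3458) = 1.528
Css,max = 21.2 × 1.528 = 32.40 µg/mL
Css,min = Css,max × e^(−kτ) = 32.40 × 0.3458 ≈ 11.2 µg/mL

11.2 µg/mL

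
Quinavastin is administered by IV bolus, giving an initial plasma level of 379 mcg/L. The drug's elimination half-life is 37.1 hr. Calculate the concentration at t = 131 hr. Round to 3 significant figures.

32.8 mcg/L

k = ln 2 / 37.1 = 0.01868 hr⁻¹
131 hr is 3.531 half-lives, so C = 379 × (1/2)^3.531 = 379 × 0.08651 ≈ 32.8 mcg/L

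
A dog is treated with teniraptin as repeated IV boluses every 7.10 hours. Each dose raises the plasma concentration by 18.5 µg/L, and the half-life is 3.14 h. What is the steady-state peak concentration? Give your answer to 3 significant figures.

23.4 µg/L

k = ln 2 / 3.14 = 0.2207 h⁻¹
Fraction remaining after one interval: e^(−kτ) = e^(−0.2207 × 7.10) = 0.2086
R = 1 / (1 − 0.2086) = 1.264
Css,max = 18.5 × 1.264 ≈ 23.4 µg/L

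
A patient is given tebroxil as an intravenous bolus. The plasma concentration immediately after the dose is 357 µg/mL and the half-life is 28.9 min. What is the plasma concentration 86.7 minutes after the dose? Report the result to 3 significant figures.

44.6 µg/mL

k = ln 2 / 28.9 = 0.02398 min⁻¹
C(t) = C₀ e^(−kt) = 357 × e^(−0.02398 × 86.7) = 357 × e^(−2.079) = 357 × 0.1250 ≈ 44.6 µg/mL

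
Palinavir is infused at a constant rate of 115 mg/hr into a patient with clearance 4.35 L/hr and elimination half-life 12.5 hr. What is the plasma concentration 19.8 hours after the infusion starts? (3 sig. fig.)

17.6 mg/L

Css = rate / CL = 115 / 4.35 = 26.44 mg/L
k = ln 2 / 12.5 = 0.05545 hr⁻¹
C(t) = Css (1 − e^(−kt)) = 26.44 × (1 − e^(−1.098)) = 26.44 × 0.6664 ≈ 17.6 mg/L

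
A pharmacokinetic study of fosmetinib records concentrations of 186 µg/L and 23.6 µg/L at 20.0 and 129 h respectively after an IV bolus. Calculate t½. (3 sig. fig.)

k = ln(C₁/C₂) / (t₂ − t₁) = ln(186/23.6) / (129 − 20.0)
  = 2.064 / 109.0 = 0.01894 h⁻¹
t½ = ln 2 / k = ln 2 / 0.01894 ≈ 36.6 hours

36.6 hours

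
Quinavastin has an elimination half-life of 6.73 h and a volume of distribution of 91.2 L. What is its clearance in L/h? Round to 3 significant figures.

9.39 L/h

k = ln 2 / t½ = ln 2 / 6.73 = 0.1030 h⁻¹
CL = k · V = 0.1030 × 91.2 ≈ 9.39 L/h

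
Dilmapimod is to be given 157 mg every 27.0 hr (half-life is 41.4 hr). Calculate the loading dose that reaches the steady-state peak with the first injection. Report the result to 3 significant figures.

k = ln 2 / 41.4 = 0.01674 hr⁻¹
Accumulation ratio R = 1 / (1 − e^(−kτ)) = 1 / (1 − e^(−0.01674×27.0)) = 1 / (1 − 0.6363) = 2.750
Loading dose = maintenance dose × R = 157 × 2.750 ≈ 432 mg

432 mg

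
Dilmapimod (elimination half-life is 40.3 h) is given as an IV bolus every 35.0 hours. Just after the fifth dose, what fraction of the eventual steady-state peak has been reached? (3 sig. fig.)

k = ln 2 / 40.3 = 0.01720 h⁻¹
f_n = 1 − e^(−nkτ) = 1 − e^(−5 × 0.01720 × 35.0) = 1 − e^(−3.010) = 1 − 0.04929 ≈ 0.951

0.951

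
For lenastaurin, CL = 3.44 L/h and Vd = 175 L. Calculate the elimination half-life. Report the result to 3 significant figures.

35.3 hours

k = CL / V = 3.44 / 175 = 0.01966 h⁻¹
t½ = ln 2 / k = ln 2 / 0.01966 ≈ 35.3 hours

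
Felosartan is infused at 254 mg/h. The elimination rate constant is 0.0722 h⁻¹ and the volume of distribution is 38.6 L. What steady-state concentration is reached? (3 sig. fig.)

91.1 µg/mL

CL = k · V = 0.0722 × 38.6 = 2.787 L/h
Css = rate / CL = 254 / 2.787 ≈ 91.1 µg/mL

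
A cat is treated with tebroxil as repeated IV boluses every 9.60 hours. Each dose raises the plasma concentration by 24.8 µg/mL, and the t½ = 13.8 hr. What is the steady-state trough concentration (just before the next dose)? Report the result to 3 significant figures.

40.0 µg/mL

k = ln 2 / 13.8 = 0.05023 hr⁻¹
Fraction remaining after one interval: e^(−kτ) = e^(−0.05023 × 9.60) = 0.6174
R = 1 / (1 − 0.6174) = 2.614
Css,max = 24.8 × 2.614 = 64.82 µg/mL
Css,min = Css,max × e^(−kτ) = 64.82 × 0.6174 ≈ 40.0 µg/mL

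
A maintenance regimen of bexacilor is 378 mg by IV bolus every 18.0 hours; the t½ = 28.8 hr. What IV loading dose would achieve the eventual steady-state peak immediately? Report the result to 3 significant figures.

1080 mg

k = ln 2 / 28.8 = 0.02407 hr⁻¹
Accumulation ratio R = 1 / (1 − e^(−kτ)) = 1 / (1 − e^(−0.02407×18.0)) = 1 / (1 − 0.6484) = 2.844
Loading dose = maintenance dose × R = 378 × 2.844 ≈ 1080 mg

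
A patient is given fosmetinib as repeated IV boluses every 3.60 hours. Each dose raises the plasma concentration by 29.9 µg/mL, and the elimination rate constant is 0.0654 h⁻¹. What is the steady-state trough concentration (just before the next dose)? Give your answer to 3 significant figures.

Fraction remaining after one interval: e^(−kτ) = e^(−0.06540 × 3.60) = 0.7902
R = 1 / (1 − 0.7902) = 4.767
Css,max = 29.9 × 4.767 = 142.5 µg/mL
Css,min = Css,max × e^(−kτ) = 142.5 × 0.7902 ≈ 113 µg/mL

113 µg/mL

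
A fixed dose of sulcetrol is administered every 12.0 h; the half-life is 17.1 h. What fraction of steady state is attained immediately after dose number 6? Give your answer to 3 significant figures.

0.946

k = ln 2 / 17.1 = 0.04053 h⁻¹
f_n = 1 − e^(−nkτ) = 1 − e^(−6 × 0.04053 × 12.0) = 1 − e^(−2.919) = 1 − 0.05401 ≈ 0.946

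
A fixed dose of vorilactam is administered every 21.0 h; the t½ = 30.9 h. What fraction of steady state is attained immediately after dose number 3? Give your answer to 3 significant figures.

0.757

k = ln 2 / 30.9 = 0.02243 h⁻¹
f_n = 1 − e^(−nkτ) = 1 − e^(−3 × 0.02243 × 21.0) = 1 − e^(−1.413) = 1 − 0.2434 ≈ 0.757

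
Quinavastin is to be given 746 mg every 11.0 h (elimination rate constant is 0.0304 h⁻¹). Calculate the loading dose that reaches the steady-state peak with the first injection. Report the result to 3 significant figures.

Accumulation ratio R = 1 / (1 − e^(−kτ)) = 1 / (1 − e^(−0.03040×11.0)) = 1 / (1 − 0.7158) = 3.518
Loading dose = maintenance dose × R = 746 × 3.518 ≈ 2620 mg

2620 mg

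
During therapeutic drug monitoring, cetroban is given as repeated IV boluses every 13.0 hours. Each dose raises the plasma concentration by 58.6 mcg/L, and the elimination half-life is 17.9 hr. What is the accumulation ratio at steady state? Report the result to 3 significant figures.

2.53

k = ln 2 / 17.9 = 0.03872 hr⁻¹
Fraction remaining after one interval: e^(−kτ) = e^(−0.03872 × 13.0) = 0.6045
R = 1 / (1 − 0.6045) = 1 / 0.3955 ≈ 2.53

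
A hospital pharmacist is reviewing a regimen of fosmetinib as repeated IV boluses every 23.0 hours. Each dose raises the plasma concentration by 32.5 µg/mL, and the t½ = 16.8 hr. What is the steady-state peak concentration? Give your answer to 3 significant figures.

53.0 µg/mL

k = ln 2 / 16.8 = 0.04126 hr⁻¹
Fraction remaining after one interval: e^(−kτ) = e^(−0.04126 × 23.0) = 0.3871
R = 1 / (1 − 0.3871) = 1.632
Css,max = 32.5 × 1.632 ≈ 53.0 µg/mL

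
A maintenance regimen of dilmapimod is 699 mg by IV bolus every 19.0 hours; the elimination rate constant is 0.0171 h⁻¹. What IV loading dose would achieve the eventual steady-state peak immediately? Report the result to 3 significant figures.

2520 mg

Accumulation ratio R = 1 / (1 − e^(−kτ)) = 1 / (1 − e^(−0.01710×19.0)) = 1 / (1 − 0.7226) = 3.605
Loading dose = maintenance dose × R = 699 × 3.605 ≈ 2520 mg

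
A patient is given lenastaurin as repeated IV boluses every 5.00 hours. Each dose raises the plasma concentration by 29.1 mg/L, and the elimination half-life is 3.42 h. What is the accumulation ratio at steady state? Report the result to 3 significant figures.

1.57

k = ln 2 / 3.42 = 0.2027 h⁻¹
Fraction remaining after one interval: e^(−kτ) = e^(−0.2027 × 5.00) = 0.3630
R = 1 / (1 − 0.3630) = 1 / 0.6370 ≈ 1.57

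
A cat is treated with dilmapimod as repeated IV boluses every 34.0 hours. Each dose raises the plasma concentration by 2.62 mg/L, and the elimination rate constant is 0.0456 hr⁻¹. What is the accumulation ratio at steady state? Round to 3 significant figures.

Fraction remaining after one interval: e^(−kτ) = e^(−0.04560 × 34.0) = 0.2122
R = 1 / (1 − 0.2122) = 1 / 0.7878 ≈ 1.27

1.27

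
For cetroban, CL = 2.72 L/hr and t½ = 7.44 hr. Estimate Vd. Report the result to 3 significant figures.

29.2 L

k = ln 2 / t½ = ln 2 / 7.44 = 0.09316 hr⁻¹
V = CL / k = 2.72 / 0.09316 ≈ 29.2 L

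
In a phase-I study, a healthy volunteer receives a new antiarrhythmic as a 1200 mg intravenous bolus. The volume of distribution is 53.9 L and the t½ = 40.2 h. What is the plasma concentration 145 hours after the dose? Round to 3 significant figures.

C₀ = dose / V = 1200 / 53.9 = 22.26 µg/mL
k = ln 2 / 40.2 = 0.01724 h⁻¹
C(t) = C₀ e^(−kt) = 22.26 × e^(−0.01724 × 145) = 22.26 × e^(−2.500) = 22.26 × 0.08207 ≈ 1.83 µg/mL

1.83 µg/mL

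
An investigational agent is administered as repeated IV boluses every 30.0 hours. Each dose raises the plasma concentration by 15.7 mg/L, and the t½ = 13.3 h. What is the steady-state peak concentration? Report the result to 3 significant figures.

19.9 mg/L

k = ln 2 / 13.3 = 0.05212 h⁻¹
Fraction remaining after one interval: e^(−kτ) = e^(−0.05212 × 30.0) = 0.2094
R = 1 / (1 − 0.2094) = 1.265
Css,max = 15.7 × 1.265 ≈ 19.9 mg/L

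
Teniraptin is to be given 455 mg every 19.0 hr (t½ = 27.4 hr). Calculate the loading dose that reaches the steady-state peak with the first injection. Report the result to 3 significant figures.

k = ln 2 / 27.4 = 0.02530 hr⁻¹
Accumulation ratio R = 1 / (1 − e^(−kτ)) = 1 / (1 − e^(−0.02530×19.0)) = 1 / (1 − 0.6184) = 2.620
Loading dose = maintenance dose × R = 455 × 2.620 ≈ 1190 mg

1190 mg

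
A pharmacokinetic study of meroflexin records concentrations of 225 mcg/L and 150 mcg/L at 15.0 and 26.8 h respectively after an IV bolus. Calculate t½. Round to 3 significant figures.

20.2 hours

k = ln(C₁/C₂) / (t₂ − t₁) = ln(225/150) / (26.8 − 15.0)
  = 0.4055 / 11.80 = 0.03436 h⁻¹
t½ = ln 2 / k = ln 2 / 0.03436 ≈ 20.2 hours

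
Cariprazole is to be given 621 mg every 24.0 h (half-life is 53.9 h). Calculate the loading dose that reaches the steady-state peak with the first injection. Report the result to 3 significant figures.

k = ln 2 / 53.9 = 0.01286 h⁻¹
Accumulation ratio R = 1 / (1 − e^(−kτ)) = 1 / (1 − e^(−0.01286×24.0)) = 1 / (1 − 0.7344) = 3.766
Loading dose = maintenance dose × R = 621 × 3.766 ≈ 2340 mg

2340 mg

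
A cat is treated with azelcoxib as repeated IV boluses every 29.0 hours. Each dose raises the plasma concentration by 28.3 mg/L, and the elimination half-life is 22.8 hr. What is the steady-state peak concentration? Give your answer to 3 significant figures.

48.3 mg/L

k = ln 2 / 22.8 = 0.03040 hr⁻¹
Fraction remaining after one interval: e^(−kτ) = e^(−0.03040 × 29.0) = 0.4141
R = 1 / (1 − 0.4141) = 1.707
Css,max = 28.3 × 1.707 ≈ 48.3 mg/L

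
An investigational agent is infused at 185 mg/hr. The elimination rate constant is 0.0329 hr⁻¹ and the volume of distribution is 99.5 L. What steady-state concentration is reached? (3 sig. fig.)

56.5 mg/L

CL = k · V = 0.0329 × 99.5 = 3.274 L/hr
Css = rate / CL = 185 / 3.274 ≈ 56.5 mg/L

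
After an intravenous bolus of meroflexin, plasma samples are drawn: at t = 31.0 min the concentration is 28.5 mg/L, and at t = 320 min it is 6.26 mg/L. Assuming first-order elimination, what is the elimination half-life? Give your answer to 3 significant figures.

k = ln(C₁/C₂) / (t₂ − t₁) = ln(28.5/6.26) / (320 − 31.0)
  = 1.516 / 289.0 = 0.005245 min⁻¹
t½ = ln 2 / k = ln 2 / 0.005245 ≈ 132 minutes

132 minutes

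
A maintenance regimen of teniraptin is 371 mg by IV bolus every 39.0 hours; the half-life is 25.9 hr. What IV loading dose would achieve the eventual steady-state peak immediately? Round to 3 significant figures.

573 mg

k = ln 2 / 25.9 = 0.02676 hr⁻¹
Accumulation ratio R = 1 / (1 − e^(−kτ)) = 1 / (1 − e^(−0.02676×39.0)) = 1 / (1 − 0.3521) = 1.544
Loading dose = maintenance dose × R = 371 × 1.544 ≈ 573 mg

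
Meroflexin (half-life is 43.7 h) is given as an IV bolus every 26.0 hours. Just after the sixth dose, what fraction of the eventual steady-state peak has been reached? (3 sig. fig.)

0.916

k = ln 2 / 43.7 = 0.01586 h⁻¹
f_n = 1 − e^(−nkτ) = 1 − e^(−6 × 0.01586 × 26.0) = 1 − e^(−2.474) = 1 − 0.08421 ≈ 0.916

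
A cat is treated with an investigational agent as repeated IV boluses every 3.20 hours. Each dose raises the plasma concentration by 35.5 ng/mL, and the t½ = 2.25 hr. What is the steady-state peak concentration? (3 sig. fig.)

k = ln 2 / 2.25 = 0.3081 hr⁻¹
Fraction remaining after one interval: e^(−kτ) = e^(−0.3081 × 3.20) = 0.3731
R = 1 / (1 − 0.3731) = 1.595
Css,max = 35.5 × 1.595 ≈ 56.6 ng/mL

56.6 ng/mL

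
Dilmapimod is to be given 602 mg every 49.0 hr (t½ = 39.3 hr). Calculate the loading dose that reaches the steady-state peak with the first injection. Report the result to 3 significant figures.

1040 mg

k = ln 2 / 39.3 = 0.01764 hr⁻¹
Accumulation ratio R = 1 / (1 − e^(−kτ)) = 1 / (1 − e^(−0.01764×49.0)) = 1 / (1 − 0.4214) = 1.728
Loading dose = maintenance dose × R = 602 × 1.728 ≈ 1040 mg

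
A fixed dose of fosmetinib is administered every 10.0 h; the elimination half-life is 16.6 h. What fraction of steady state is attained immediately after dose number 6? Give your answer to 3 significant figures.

0.918

k = ln 2 / 16.6 = 0.04176 h⁻¹
f_n = 1 − e^(−nkτ) = 1 − e^(−6 × 0.04176 × 10.0) = 1 − e^(−2.505) = 1 − 0.08165 ≈ 0.918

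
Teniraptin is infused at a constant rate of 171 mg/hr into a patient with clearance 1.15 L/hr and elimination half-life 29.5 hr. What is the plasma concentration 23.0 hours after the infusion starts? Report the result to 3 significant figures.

62.1 mg/L

Css = rate / CL = 171 / 1.15 = 148.7 mg/L
k = ln 2 / 29.5 = 0.02350 hr⁻¹
C(t) = Css (1 − e^(−kt)) = 148.7 × (1 − e^(−0.5404)) = 148.7 × 0.4175 ≈ 62.1 mg/L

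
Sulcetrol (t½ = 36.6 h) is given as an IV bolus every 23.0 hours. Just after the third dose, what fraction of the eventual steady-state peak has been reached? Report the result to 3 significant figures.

k = ln 2 / 36.6 = 0.01894 h⁻¹
f_n = 1 − e^(−nkτ) = 1 − e^(−3 × 0.01894 × 23.0) = 1 − e^(−1.307) = 1 − 0.2707 ≈ 0.729

0.729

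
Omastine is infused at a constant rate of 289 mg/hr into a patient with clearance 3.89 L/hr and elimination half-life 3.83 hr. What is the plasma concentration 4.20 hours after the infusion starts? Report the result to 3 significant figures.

Css = rate / CL = 289 / 3.89 = 74.29 µg/mL
k = ln 2 / 3.83 = 0.1810 hr⁻¹
C(t) = Css (1 − e^(−kt)) = 74.29 × (1 − e^(−0.7601)) = 74.29 × 0.5324 ≈ 39.6 µg/mL

39.6 µg/mL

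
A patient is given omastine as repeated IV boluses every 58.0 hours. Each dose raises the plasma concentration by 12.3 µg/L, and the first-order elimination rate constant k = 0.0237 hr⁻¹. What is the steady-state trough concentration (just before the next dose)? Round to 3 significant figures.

Fraction remaining after one interval: e^(−kτ) = e^(−0.02370 × 58.0) = 0.2529
R = 1 / (1 − 0.2529) = 1.339
Css,max = 12.3 × 1.339 = 16.46 µg/L
Css,min = Css,max × e^(−kτ) = 16.46 × 0.2529 ≈ 4.16 µg/L

4.16 µg/L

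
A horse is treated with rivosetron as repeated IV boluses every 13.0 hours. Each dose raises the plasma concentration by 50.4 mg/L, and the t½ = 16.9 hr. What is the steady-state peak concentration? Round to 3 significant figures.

k = ln 2 / 16.9 = 0.04101 hr⁻¹
Fraction remaining after one interval: e^(−kτ) = e^(−0.04101 × 13.0) = 0.5867
R = 1 / (1 − 0.5867) = 2.420
Css,max = 50.4 × 2.420 ≈ 122 mg/L

122 mg/L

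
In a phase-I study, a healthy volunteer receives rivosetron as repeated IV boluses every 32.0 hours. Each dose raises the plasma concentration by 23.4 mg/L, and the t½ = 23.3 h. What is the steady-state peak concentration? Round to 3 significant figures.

k = ln 2 / 23.3 = 0.02975 h⁻¹
Fraction remaining after one interval: e^(−kτ) = e^(−0.02975 × 32.0) = 0.3860
R = 1 / (1 − 0.3860) = 1.629
Css,max = 23.4 × 1.629 ≈ 38.1 mg/L

38.1 mg/L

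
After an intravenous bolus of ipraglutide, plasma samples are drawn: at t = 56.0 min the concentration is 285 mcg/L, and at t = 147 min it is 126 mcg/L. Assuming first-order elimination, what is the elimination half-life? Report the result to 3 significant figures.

k = ln(C₁/C₂) / (t₂ − t₁) = ln(285/126) / (147 − 56.0)
  = 0.8162 / 91.00 = 0.008969 min⁻¹
t½ = ln 2 / k = ln 2 / 0.008969 ≈ 77.3 minutes

77.3 minutes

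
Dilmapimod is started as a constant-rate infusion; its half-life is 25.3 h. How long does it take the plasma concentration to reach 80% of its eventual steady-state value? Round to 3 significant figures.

k = ln 2 / 25.3 = 0.02740 h⁻¹
f = 1 − e^(−kt)  ⇒  t = −ln(1 − f) / k
t = −ln(1 − 0.8) / 0.02740 = 1.609 / 0.02740 ≈ 58.7 hours

58.7 hours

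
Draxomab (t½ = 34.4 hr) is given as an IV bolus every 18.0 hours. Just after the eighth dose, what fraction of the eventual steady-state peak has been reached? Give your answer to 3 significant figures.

0.945

k = ln 2 / 34.4 = 0.02015 hr⁻¹
f_n = 1 − e^(−nkτ) = 1 − e^(−8 × 0.02015 × 18.0) = 1 − e^(−2.902) = 1 − 0.05494 ≈ 0.945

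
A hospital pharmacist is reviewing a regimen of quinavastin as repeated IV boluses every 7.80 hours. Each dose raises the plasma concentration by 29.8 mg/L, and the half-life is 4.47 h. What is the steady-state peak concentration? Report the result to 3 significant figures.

42.5 mg/L

k = ln 2 / 4.47 = 0.1551 h⁻¹
Fraction remaining after one interval: e^(−kτ) = e^(−0.1551 × 7.80) = 0.2983
R = 1 / (1 − 0.2983) = 1.425
Css,max = 29.8 × 1.425 ≈ 42.5 mg/L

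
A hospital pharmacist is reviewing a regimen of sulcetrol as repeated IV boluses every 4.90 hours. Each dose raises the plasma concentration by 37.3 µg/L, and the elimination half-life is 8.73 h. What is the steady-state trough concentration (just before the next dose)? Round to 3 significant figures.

78.4 µg/L

k = ln 2 / 8.73 = 0.07940 h⁻¹
Fraction remaining after one interval: e^(−kτ) = e^(−0.07940 × 4.90) = 0.6777
R = 1 / (1 − 0.6777) = 3.103
Css,max = 37.3 × 3.103 = 115.7 µg/L
Css,min = Css,max × e^(−kτ) = 115.7 × 0.6777 ≈ 78.4 µg/L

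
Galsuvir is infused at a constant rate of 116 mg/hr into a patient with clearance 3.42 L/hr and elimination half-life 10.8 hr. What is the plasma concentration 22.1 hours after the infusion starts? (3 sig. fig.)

25.7 µg/mL

Css = rate / CL = 116 / 3.42 = 33.92 µg/mL
k = ln 2 / 10.8 = 0.06418 hr⁻¹
C(t) = Css (1 − e^(−kt)) = 33.92 × (1 − e^(−1.418)) = 33.92 × 0.7579 ≈ 25.7 µg/mL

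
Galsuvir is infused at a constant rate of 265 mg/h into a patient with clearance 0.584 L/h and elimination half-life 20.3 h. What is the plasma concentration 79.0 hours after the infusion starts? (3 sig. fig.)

423 mg/L

Css = rate / CL = 265 / 0.584 = 453.8 mg/L
k = ln 2 / 20.3 = 0.03415 h⁻¹
C(t) = Css (1 − e^(−kt)) = 453.8 × (1 − e^(−2.697)) = 453.8 × 0.9326 ≈ 423 mg/L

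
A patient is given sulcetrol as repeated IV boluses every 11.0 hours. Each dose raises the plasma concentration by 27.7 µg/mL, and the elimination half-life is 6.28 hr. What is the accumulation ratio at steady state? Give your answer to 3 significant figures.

k = ln 2 / 6.28 = 0.1104 hr⁻¹
Fraction remaining after one interval: e^(−kτ) = e^(−0.1104 × 11.0) = 0.2970
R = 1 / (1 − 0.2970) = 1 / 0.7030 ≈ 1.42

1.42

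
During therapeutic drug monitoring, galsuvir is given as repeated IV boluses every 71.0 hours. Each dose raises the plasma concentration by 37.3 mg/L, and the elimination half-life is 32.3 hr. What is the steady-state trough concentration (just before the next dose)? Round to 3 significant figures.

10.4 mg/L

k = ln 2 / 32.3 = 0.02146 hr⁻¹
Fraction remaining after one interval: e^(−kτ) = e^(−0.02146 × 71.0) = 0.2179
R = 1 / (1 − 0.2179) = 1.279
Css,max = 37.3 × 1.279 = 47.69 mg/L
Css,min = Css,max × e^(−kτ) = 47.69 × 0.2179 ≈ 10.4 mg/L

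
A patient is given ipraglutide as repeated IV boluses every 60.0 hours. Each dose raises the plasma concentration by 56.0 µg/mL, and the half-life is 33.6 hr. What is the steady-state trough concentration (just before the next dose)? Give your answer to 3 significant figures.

22.9 µg/mL

k = ln 2 / 33.6 = 0.02063 hr⁻¹
Fraction remaining after one interval: e^(−kτ) = e^(−0.02063 × 60.0) = 0.2900
R = 1 / (1 − 0.2900) = 1.409
Css,max = 56.0 × 1.409 = 78.88 µg/mL
Css,min = Css,max × e^(−kτ) = 78.88 × 0.2900 ≈ 22.9 µg/mL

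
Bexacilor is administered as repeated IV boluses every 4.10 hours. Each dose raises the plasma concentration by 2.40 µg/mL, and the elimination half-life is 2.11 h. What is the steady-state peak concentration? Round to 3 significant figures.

k = ln 2 / 2.11 = 0.3285 h⁻¹
Fraction remaining after one interval: e^(−kτ) = e^(−0.3285 × 4.10) = 0.2601
R = 1 / (1 − 0.2601) = 1.351
Css,max = 2.40 × 1.351 ≈ 3.24 µg/mL

3.24 µg/mL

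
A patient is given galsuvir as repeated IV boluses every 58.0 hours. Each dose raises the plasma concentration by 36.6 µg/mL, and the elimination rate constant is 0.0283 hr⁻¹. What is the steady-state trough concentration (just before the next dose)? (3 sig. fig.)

Fraction remaining after one interval: e^(−kτ) = e^(−0.02830 × 58.0) = 0.1937
R = 1 / (1 − 0.1937) = 1.240
Css,max = 36.6 × 1.240 = 45.39 µg/mL
Css,min = Css,max × e^(−kτ) = 45.39 × 0.1937 ≈ 8.79 µg/mL

8.79 µg/mL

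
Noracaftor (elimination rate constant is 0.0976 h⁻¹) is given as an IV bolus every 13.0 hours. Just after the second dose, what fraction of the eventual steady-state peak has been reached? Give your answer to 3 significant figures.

f_n = 1 − e^(−nkτ) = 1 − e^(−2 × 0.09760 × 13.0) = 1 − e^(−2.538) = 1 − 0.07906 ≈ 0.921

0.921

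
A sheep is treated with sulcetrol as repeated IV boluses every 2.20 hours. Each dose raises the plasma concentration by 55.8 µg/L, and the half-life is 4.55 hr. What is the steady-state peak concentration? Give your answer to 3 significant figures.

k = ln 2 / 4.55 = 0.1523 hr⁻¹
Fraction remaining after one interval: e^(−kτ) = e^(−0.1523 × 2.20) = 0.7152
R = 1 / (1 − 0.7152) = 3.512
Css,max = 55.8 × 3.512 ≈ 196 µg/L

196 µg/L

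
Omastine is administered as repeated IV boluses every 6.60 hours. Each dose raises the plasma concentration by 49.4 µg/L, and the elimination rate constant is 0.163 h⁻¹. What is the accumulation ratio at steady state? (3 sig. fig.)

Fraction remaining after one interval: e^(−kτ) = e^(−0.1630 × 6.60) = 0.3410
R = 1 / (1 − 0.3410) = 1 / 0.6590 ≈ 1.52

1.52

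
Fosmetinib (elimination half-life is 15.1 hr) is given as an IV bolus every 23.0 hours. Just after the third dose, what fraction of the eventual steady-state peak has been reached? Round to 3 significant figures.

k = ln 2 / 15.1 = 0.04590 hr⁻¹
f_n = 1 − e^(−nkτ) = 1 − e^(−3 × 0.04590 × 23.0) = 1 − e^(−3.167) = 1 − 0.04211 ≈ 0.958

0.958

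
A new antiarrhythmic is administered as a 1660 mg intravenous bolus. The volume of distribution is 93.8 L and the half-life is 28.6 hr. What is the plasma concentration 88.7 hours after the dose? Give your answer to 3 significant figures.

C₀ = dose / V = 1660 / 93.8 = 17.70 mg/L
k = ln 2 / 28.6 = 0.02424 hr⁻¹
C(t) = C₀ e^(−kt) = 17.70 × e^(−0.02424 × 88.7) = 17.70 × e^(−2.150) = 17.70 × 0.1165 ≈ 2.06 mg/L

2.06 mg/L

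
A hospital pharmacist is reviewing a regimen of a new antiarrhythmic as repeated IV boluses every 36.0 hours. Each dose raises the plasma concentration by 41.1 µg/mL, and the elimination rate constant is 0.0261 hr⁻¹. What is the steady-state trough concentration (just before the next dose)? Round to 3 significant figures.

Fraction remaining after one interval: e^(−kτ) = e^(−0.02610 × 36.0) = 0.3908
R = 1 / (1 − 0.3908) = 1.641
Css,max = 41.1 × 1.641 = 67.46 µg/mL
Css,min = Css,max × e^(−kτ) = 67.46 × 0.3908 ≈ 26.4 µg/mL

26.4 µg/mL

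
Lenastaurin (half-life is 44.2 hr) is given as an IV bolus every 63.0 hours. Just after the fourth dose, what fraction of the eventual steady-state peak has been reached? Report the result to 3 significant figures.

k = ln 2 / 44.2 = 0.01568 hr⁻¹
f_n = 1 − e^(−nkτ) = 1 − e^(−4 × 0.01568 × 63.0) = 1 − e^(−3.952) = 1 − 0.01922 ≈ 0.981

0.981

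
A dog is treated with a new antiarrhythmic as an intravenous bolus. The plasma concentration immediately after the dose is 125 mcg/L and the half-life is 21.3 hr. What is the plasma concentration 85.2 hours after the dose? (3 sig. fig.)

k = ln 2 / 21.3 = 0.03254 hr⁻¹
C(t) = C₀ e^(−kt) = 125 × e^(−0.03254 × 85.2) = 125 × e^(−2.773) = 125 × 0.06250 ≈ 7.81 mcg/L

7.81 mcg/L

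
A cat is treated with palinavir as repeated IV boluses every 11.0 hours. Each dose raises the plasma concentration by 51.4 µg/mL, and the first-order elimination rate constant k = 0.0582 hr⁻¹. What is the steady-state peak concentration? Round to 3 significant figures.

109 µg/mL

Fraction remaining after one interval: e^(−kτ) = e^(−0.05820 × 11.0) = 0.5272
R = 1 / (1 − 0.5272) = 2.115
Css,max = 51.4 × 2.115 ≈ 109 µg/mL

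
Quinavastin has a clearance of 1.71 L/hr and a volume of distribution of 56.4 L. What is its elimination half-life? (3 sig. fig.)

k = CL / V = 1.71 / 56.4 = 0.03032 hr⁻¹
t½ = ln 2 / k = ln 2 / 0.03032 ≈ 22.9 hours

22.9 hours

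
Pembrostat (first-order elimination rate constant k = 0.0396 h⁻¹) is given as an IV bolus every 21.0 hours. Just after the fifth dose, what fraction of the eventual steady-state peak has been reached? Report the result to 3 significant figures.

f_n = 1 − e^(−nkτ) = 1 − e^(−5 × 0.03960 × 21.0) = 1 − e^(−4.158) = 1 − 0.01564 ≈ 0.984

0.984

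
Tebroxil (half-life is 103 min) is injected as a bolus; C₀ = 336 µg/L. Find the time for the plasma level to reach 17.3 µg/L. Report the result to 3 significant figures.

441 minutes

k = ln 2 / 103 = 0.006730 min⁻¹
C(t) = C₀ e^(−kt)  ⇒  t = ln(C₀/C) / k
t = ln(336/17.3) / 0.006730 = 2.966 / 0.006730 ≈ 441 minutes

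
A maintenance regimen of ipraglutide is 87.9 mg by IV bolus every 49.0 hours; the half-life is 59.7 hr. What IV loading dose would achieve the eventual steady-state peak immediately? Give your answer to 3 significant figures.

k = ln 2 / 59.7 = 0.01161 hr⁻¹
Accumulation ratio R = 1 / (1 − e^(−kτ)) = 1 / (1 − e^(−0.01161×49.0)) = 1 / (1 − 0.5661) = 2.305
Loading dose = maintenance dose × R = 87.9 × 2.305 ≈ 203 mg

203 mg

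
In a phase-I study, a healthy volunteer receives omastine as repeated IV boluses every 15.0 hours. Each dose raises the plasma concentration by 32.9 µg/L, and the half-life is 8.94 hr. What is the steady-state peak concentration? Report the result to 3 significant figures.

k = ln 2 / 8.94 = 0.07753 hr⁻¹
Fraction remaining after one interval: e^(−kτ) = e^(−0.07753 × 15.0) = 0.3125
R = 1 / (1 − 0.3125) = 1.455
Css,max = 32.9 × 1.455 ≈ 47.9 µg/L

47.9 µg/L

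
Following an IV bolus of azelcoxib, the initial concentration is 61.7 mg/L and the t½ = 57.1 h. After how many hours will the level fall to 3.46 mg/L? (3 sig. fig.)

237 hours

k = ln 2 / 57.1 = 0.01214 h⁻¹
C(t) = C₀ e^(−kt)  ⇒  t = ln(C₀/C) / k
t = ln(61.7/3.46) / 0.01214 = 2.881 / 0.01214 ≈ 237 hours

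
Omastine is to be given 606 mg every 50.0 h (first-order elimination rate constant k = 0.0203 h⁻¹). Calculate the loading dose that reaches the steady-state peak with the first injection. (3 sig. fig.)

Accumulation ratio R = 1 / (1 − e^(−kτ)) = 1 / (1 − e^(−0.02030×50.0)) = 1 / (1 − 0.3624) = 1.568
Loading dose = maintenance dose × R = 606 × 1.568 ≈ 950 mg

950 mg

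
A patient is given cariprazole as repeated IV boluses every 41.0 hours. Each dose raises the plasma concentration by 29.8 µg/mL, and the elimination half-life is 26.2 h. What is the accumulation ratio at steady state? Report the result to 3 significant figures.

1.51

k = ln 2 / 26.2 = 0.02646 h⁻¹
Fraction remaining after one interval: e^(−kτ) = e^(−0.02646 × 41.0) = 0.3380
R = 1 / (1 − 0.3380) = 1 / 0.6620 ≈ 1.51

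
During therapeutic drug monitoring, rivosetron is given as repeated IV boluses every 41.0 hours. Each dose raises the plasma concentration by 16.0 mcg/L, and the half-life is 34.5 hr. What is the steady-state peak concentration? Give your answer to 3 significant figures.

k = ln 2 / 34.5 = 0.02009 hr⁻¹
Fraction remaining after one interval: e^(−kτ) = e^(−0.02009 × 41.0) = 0.4388
R = 1 / (1 − 0.4388) = 1.782
Css,max = 16.0 × 1.782 ≈ 28.5 mcg/L

28.5 mcg/L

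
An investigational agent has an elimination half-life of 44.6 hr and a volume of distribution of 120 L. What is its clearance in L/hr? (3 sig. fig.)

k = ln 2 / t½ = ln 2 / 44.6 = 0.01554 hr⁻¹
CL = k · V = 0.01554 × 120 ≈ 1.86 L/hr

1.86 L/hr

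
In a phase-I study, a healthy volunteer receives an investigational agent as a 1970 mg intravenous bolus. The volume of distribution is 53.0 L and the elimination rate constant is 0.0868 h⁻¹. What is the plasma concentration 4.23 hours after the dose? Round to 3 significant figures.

C₀ = dose / V = 1970 / 53.0 = 37.17 mg/L
C(t) = C₀ e^(−kt) = 37.17 × e^(−0.08680 × 4.23) = 37.17 × e^(−0.3672) = 37.17 × 0.6927 ≈ 25.7 mg/L

25.7 mg/L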